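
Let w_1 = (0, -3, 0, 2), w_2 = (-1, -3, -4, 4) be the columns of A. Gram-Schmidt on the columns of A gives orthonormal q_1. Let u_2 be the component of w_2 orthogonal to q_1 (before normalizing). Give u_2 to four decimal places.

u_2 = (-1.0000, 0.9231, -4.0000, 1.3846)

w_1 = (0, -3, 0, 2); ‖w_1‖ = 3.6056, so q_1 = (0.0000, -0.8321, 0.0000, 0.5547).
q_1·w_2 = 0.0000·(-1) + (-0.8321)·(-3) + 0.0000·(-4) + 0.5547·4 = 4.7150.
u_2 = w_2 − 4.7150·q_1 = (-1.0000, 0.9231, -4.0000, 1.3846).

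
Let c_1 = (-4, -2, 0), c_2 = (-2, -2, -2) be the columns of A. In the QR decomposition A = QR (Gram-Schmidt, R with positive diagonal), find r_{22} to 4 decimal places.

r_{22} = 2.1909

c_1 = (-4, -2, 0); ‖c_1‖ = 4.4721, so q_1 = (-0.8944, -0.4472, 0.0000).
q_1·c_2 = (-0.8944)·(-2) + (-0.4472)·(-2) + 0.0000·(-2) = 2.6833.
u_2 = c_2 − 2.6833·q_1 = (0.4000, -0.8000, -2.0000).
r_{22} = ‖u_2‖ = 2.1909.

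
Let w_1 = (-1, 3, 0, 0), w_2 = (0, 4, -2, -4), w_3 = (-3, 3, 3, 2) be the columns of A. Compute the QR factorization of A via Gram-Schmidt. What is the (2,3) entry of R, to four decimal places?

r_{23} = -3.5287

e_1 = w_1/‖w_1‖ = (-1, 3, 0, 0)/3.1623 = (-0.3162, 0.9487, 0.0000, 0.0000).
r_{12} = e_1·w_2 = 3.7947.
u_2 = w_2 − 3.7947·e_1 = (1.2000, 0.4000, -2.0000, -4.0000).
‖u_2‖ = 4.6476, so e_2 = (0.2582, 0.0861, -0.4303, -0.8607).
r_{23} = e_2·w_3 = -3.5287.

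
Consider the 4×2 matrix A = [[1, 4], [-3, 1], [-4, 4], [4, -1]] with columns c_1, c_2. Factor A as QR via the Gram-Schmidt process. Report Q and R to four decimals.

Q = [[0.1543, 0.8834], [-0.4629, -0.0709], [-0.6172, 0.4346], [0.6172, 0.1606]], R = [[6.4807, -2.9318], [0.0000, 5.0403]]

e_1 = c_1/‖c_1‖ = (1, -3, -4, 4)/6.4807 = (0.1543, -0.4629, -0.6172, 0.6172).
r_{12} = e_1·c_2 = -2.9318.
u_2 = c_2 + 2.9318·e_1 = (4.4524, -0.3571, 2.1905, 0.8095).
‖u_2‖ = 5.0403, so e_2 = (0.8834, -0.0709, 0.4346, 0.1606).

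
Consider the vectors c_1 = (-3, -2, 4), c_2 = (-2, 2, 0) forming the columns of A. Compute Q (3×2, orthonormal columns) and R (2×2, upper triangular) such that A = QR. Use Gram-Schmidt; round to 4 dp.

c_1 = (-3, -2, 4); ‖c_1‖ = 5.3852, so e_1 = (-0.5571, -0.3714, 0.7428).
e_1·c_2 = (-0.5571)·(-2) + (-0.3714)·2 + 0.7428·0 = 0.3714.
u_2 = c_2 − 0.3714·e_1 = (-1.7931, 2.1379, -0.2759).
‖u_2‖ = 2.8039, so e_2 = (-0.6395, 0.7625, -0.0984).

Q = [[-0.5571, -0.6395], [-0.3714, 0.7625], [0.7428, -0.0984]], R = [[5.3852, 0.3714], [0.0000, 2.8039]]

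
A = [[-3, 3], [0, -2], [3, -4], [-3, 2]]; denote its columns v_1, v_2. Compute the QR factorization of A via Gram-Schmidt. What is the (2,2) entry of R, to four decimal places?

e_1 = v_1/‖v_1‖ = (-3, 0, 3, -3)/5.1962 = (-0.5774, 0.0000, 0.5774, -0.5774).
r_{12} = e_1·v_2 = -5.1962.
u_2 = v_2 + 5.1962·e_1 = (0.0000, -2.0000, -1.0000, -1.0000).
r_{22} = ‖u_2‖ = 2.4495.

r_{22} = 2.4495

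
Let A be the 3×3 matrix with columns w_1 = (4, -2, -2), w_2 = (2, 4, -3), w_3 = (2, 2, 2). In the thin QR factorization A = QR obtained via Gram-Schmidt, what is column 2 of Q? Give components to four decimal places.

w_1 = (4, -2, -2); ‖w_1‖ = 4.8990, so e_1 = (0.8165, -0.4082, -0.4082).
e_1·w_2 = 0.8165·2 + (-0.4082)·4 + (-0.4082)·(-3) = 1.2247.
u_2 = w_2 − 1.2247·e_1 = (1.0000, 4.5000, -2.5000).
‖u_2‖ = 5.2440, so e_2 = (0.1907, 0.8581, -0.4767).

e_2 = (0.1907, 0.8581, -0.4767)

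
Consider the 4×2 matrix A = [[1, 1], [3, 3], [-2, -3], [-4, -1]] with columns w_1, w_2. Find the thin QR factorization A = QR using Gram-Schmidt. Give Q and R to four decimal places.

w_1 = (1, 3, -2, -4); ‖w_1‖ = 5.4772, so q_1 = (0.1826, 0.5477, -0.3651, -0.7303).
q_1·w_2 = 0.1826·1 + 0.5477·3 + (-0.3651)·(-3) + (-0.7303)·(-1) = 3.6515.
u_2 = w_2 − 3.6515·q_1 = (0.3333, 1.0000, -1.6667, 1.6667).
‖u_2‖ = 2.5820, so q_2 = (0.1291, 0.3873, -0.6455, 0.6455).

Q = [[0.1826, 0.1291], [0.5477, 0.3873], [-0.3651, -0.6455], [-0.7303, 0.6455]], R = [[5.4772, 3.6515], [0.0000, 2.5820]]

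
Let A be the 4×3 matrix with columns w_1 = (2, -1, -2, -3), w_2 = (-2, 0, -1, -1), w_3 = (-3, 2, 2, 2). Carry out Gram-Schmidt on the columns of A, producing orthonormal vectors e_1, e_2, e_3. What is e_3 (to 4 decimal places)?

e_3 = (0.0537, 0.7973, 0.3680, -0.4753)

w_1 = (2, -1, -2, -3); ‖w_1‖ = 4.2426, so e_1 = (0.4714, -0.2357, -0.4714, -0.7071).
e_1·w_2 = 0.4714·(-2) + (-0.2357)·0 + (-0.4714)·(-1) + (-0.7071)·(-1) = 0.2357.
u_2 = w_2 − 0.2357·e_1 = (-2.1111, 0.0556, -0.8889, -0.8333).
‖u_2‖ = 2.4381, so e_2 = (-0.8659, 0.0228, -0.3646, -0.3418).
e_1·w_3 = 0.4714·(-3) + (-0.2357)·2 + (-0.4714)·2 + (-0.7071)·2 = -4.2426; e_2·w_3 = (-0.8659)·(-3) + 0.0228·2 + (-0.3646)·2 + (-0.3418)·2 = 1.2305.
u_3 = w_3 + 4.2426·e_1 − 1.2305·e_2 = (0.0654, 0.9720, 0.4486, -0.5794).
‖u_3‖ = 1.2190, so e_3 = (0.0537, 0.7973, 0.3680, -0.4753).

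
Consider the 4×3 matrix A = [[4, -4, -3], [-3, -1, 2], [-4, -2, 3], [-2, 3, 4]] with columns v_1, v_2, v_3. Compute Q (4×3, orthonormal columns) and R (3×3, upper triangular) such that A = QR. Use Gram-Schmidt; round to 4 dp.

Q = [[0.5963, -0.5783, 0.5427], [-0.4472, -0.3317, -0.0520], [-0.5963, -0.5698, 0.1714], [-0.2981, 0.4805, 0.8206]], R = [[6.7082, -1.6398, -5.6647], [0.0000, 5.2260, 1.2842], [0.0000, 0.0000, 2.0645]]

e_1 = v_1/‖v_1‖ = (4, -3, -4, -2)/6.7082 = (0.5963, -0.4472, -0.5963, -0.2981).
r_{12} = e_1·v_2 = -1.6398.
u_2 = v_2 + 1.6398·e_1 = (-3.0222, -1.7333, -2.9778, 2.5111).
‖u_2‖ = 5.2260, so e_2 = (-0.5783, -0.3317, -0.5698, 0.4805).
r_{13} = e_1·v_3 = -5.6647; r_{23} = e_2·v_3 = 1.2842.
u_3 = v_3 + 5.6647·e_1 − 1.2842·e_2 = (1.1204, -0.1074, 0.3539, 1.6941).
‖u_3‖ = 2.0645, so e_3 = (0.5427, -0.0520, 0.1714, 0.8206).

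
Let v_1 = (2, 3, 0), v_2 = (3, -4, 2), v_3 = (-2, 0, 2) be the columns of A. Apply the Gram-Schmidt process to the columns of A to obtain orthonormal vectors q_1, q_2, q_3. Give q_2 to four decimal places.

v_1 = (2, 3, 0); ‖v_1‖ = 3.6056, so q_1 = (0.5547, 0.8321, 0.0000).
q_1·v_2 = 0.5547·3 + 0.8321·(-4) + 0.0000·2 = -1.6641.
u_2 = v_2 + 1.6641·q_1 = (3.9231, -2.6154, 2.0000).
‖u_2‖ = 5.1216, so q_2 = (0.7660, -0.5107, 0.3905).

q_2 = (0.7660, -0.5107, 0.3905)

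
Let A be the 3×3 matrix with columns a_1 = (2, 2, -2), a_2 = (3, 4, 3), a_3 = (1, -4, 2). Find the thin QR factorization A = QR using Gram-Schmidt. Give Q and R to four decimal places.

Q = [[0.5774, 0.3113, 0.7548], [0.5774, 0.4981, -0.6470], [-0.5774, 0.8093, 0.1078]], R = [[3.4641, 2.3094, -2.8868], [0.0000, 5.3541, -0.0623], [0.0000, 0.0000, 3.5585]]

a_1 = (2, 2, -2); ‖a_1‖ = 3.4641, so e_1 = (0.5774, 0.5774, -0.5774).
e_1·a_2 = 0.5774·3 + 0.5774·4 + (-0.5774)·3 = 2.3094.
u_2 = a_2 − 2.3094·e_1 = (1.6667, 2.6667, 4.3333).
‖u_2‖ = 5.3541, so e_2 = (0.3113, 0.4981, 0.8093).
e_1·a_3 = 0.5774·1 + 0.5774·(-4) + (-0.5774)·2 = -2.8868; e_2·a_3 = 0.3113·1 + 0.4981·(-4) + 0.8093·2 = -0.0623.
u_3 = a_3 + 2.8868·e_1 + 0.0623·e_2 = (2.6860, -2.3023, 0.3837).
‖u_3‖ = 3.5585, so e_3 = (0.7548, -0.6470, 0.1078).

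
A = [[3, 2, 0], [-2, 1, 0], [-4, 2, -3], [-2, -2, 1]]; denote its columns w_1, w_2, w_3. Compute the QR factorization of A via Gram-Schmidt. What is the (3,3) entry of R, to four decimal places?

w_1 = (3, -2, -4, -2); ‖w_1‖ = 5.7446, so e_1 = (0.5222, -0.3482, -0.6963, -0.3482).
e_1·w_2 = 0.5222·2 + (-0.3482)·1 + (-0.6963)·2 + (-0.3482)·(-2) = 0.0000.
u_2 = w_2 + 0.0000·e_1 = (2.0000, 1.0000, 2.0000, -2.0000).
‖u_2‖ = 3.6056, so e_2 = (0.5547, 0.2774, 0.5547, -0.5547).
e_1·w_3 = 0.5222·0 + (-0.3482)·0 + (-0.6963)·(-3) + (-0.3482)·1 = 1.7408; e_2·w_3 = 0.5547·0 + 0.2774·0 + 0.5547·(-3) + (-0.5547)·1 = -2.2188.
u_3 = w_3 − 1.7408·e_1 + 2.2188·e_2 = (0.3217, 1.2214, -0.5571, 0.3753).
r_{33} = ‖u_3‖ = 1.4306.

r_{33} = 1.4306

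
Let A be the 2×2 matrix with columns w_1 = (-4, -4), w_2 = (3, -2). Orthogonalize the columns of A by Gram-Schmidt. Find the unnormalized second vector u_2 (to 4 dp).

u_2 = (2.5000, -2.5000)

e_1 = w_1/‖w_1‖ = (-4, -4)/5.6569 = (-0.7071, -0.7071).
r_{12} = e_1·w_2 = -0.7071.
u_2 = w_2 + 0.7071·e_1 = (2.5000, -2.5000).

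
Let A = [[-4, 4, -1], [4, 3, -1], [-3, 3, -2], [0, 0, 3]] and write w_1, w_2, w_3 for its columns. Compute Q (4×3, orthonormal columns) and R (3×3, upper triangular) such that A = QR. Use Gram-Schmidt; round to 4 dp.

w_1 = (-4, 4, -3, 0); ‖w_1‖ = 6.4031, so e_1 = (-0.6247, 0.6247, -0.4685, 0.0000).
e_1·w_2 = (-0.6247)·4 + 0.6247·3 + (-0.4685)·3 + 0.0000·0 = -2.0303.
u_2 = w_2 + 2.0303·e_1 = (2.7317, 4.2683, 2.0488, 0.0000).
‖u_2‖ = 5.4661, so e_2 = (0.4998, 0.7809, 0.3748, 0.0000).
e_1·w_3 = (-0.6247)·(-1) + 0.6247·(-1) + (-0.4685)·(-2) + 0.0000·3 = 0.9370; e_2·w_3 = 0.4998·(-1) + 0.7809·(-1) + 0.3748·(-2) + 0.0000·3 = -2.0303.
u_3 = w_3 − 0.9370·e_1 + 2.0303·e_2 = (0.6000, 0.0000, -0.8000, 3.0000).
‖u_3‖ = 3.1623, so e_3 = (0.1897, 0.0000, -0.2530, 0.9487).

Q = [[-0.6247, 0.4998, 0.1897], [0.6247, 0.7809, 0.0000], [-0.4685, 0.3748, -0.2530], [0.0000, 0.0000, 0.9487]], R = [[6.4031, -2.0303, 0.9370], [0.0000, 5.4661, -2.0303], [0.0000, 0.0000, 3.1623]]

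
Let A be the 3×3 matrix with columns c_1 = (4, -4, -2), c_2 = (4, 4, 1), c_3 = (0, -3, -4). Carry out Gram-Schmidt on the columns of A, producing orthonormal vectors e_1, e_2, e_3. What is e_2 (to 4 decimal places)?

e_2 = (0.7362, 0.6587, 0.1550)

c_1 = (4, -4, -2); ‖c_1‖ = 6.0000, so e_1 = (0.6667, -0.6667, -0.3333).
e_1·c_2 = 0.6667·4 + (-0.6667)·4 + (-0.3333)·1 = -0.3333.
u_2 = c_2 + 0.3333·e_1 = (4.2222, 3.7778, 0.8889).
‖u_2‖ = 5.7349, so e_2 = (0.7362, 0.6587, 0.1550).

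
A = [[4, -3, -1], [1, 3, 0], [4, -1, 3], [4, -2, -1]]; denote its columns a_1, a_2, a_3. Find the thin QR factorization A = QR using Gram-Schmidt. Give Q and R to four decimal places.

q_1 = a_1/‖a_1‖ = (4, 1, 4, 4)/7.0000 = (0.5714, 0.1429, 0.5714, 0.5714).
r_{12} = q_1·a_2 = -3.0000.
u_2 = a_2 + 3.0000·q_1 = (-1.2857, 3.4286, 0.7143, -0.2857).
‖u_2‖ = 3.7417, so q_2 = (-0.3436, 0.9163, 0.1909, -0.0764).
r_{13} = q_1·a_3 = 0.5714; r_{23} = q_2·a_3 = 0.9927.
u_3 = a_3 − 0.5714·q_1 − 0.9927·q_2 = (-0.9854, -0.9913, 2.4840, -1.2507).
‖u_3‖ = 3.1126, so q_3 = (-0.3166, -0.3185, 0.7980, -0.4018).

Q = [[0.5714, -0.3436, -0.3166], [0.1429, 0.9163, -0.3185], [0.5714, 0.1909, 0.7980], [0.5714, -0.0764, -0.4018]], R = [[7.0000, -3.0000, 0.5714], [0.0000, 3.7417, 0.9927], [0.0000, 0.0000, 3.1126]]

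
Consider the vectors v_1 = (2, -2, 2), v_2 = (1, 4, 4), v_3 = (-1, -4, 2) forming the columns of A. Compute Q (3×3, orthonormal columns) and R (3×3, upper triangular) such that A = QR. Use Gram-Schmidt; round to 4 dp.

Q = [[0.5774, 0.1166, -0.8081], [-0.5774, 0.7582, -0.3030], [0.5774, 0.6415, 0.5051]], R = [[3.4641, 0.5774, 2.8868], [0.0000, 5.7155, -1.8663], [0.0000, 0.0000, 3.0305]]

v_1 = (2, -2, 2); ‖v_1‖ = 3.4641, so q_1 = (0.5774, -0.5774, 0.5774).
q_1·v_2 = 0.5774·1 + (-0.5774)·4 + 0.5774·4 = 0.5774.
u_2 = v_2 − 0.5774·q_1 = (0.6667, 4.3333, 3.6667).
‖u_2‖ = 5.7155, so q_2 = (0.1166, 0.7582, 0.6415).
q_1·v_3 = 0.5774·(-1) + (-0.5774)·(-4) + 0.5774·2 = 2.8868; q_2·v_3 = 0.1166·(-1) + 0.7582·(-4) + 0.6415·2 = -1.8663.
u_3 = v_3 − 2.8868·q_1 + 1.8663·q_2 = (-2.4490, -0.9184, 1.5306).
‖u_3‖ = 3.0305, so q_3 = (-0.8081, -0.3030, 0.5051).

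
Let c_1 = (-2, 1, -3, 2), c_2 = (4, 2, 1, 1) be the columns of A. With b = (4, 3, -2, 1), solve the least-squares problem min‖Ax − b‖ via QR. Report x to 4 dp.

x = (0.6138, 1.1499)

c_1 = (-2, 1, -3, 2); ‖c_1‖ = 4.2426, so q_1 = (-0.4714, 0.2357, -0.7071, 0.4714).
q_1·c_2 = (-0.4714)·4 + 0.2357·2 + (-0.7071)·1 + 0.4714·1 = -1.6499.
u_2 = c_2 + 1.6499·q_1 = (3.2222, 2.3889, -0.1667, 1.7778).
‖u_2‖ = 4.3906, so q_2 = (0.7339, 0.5441, -0.0380, 0.4049).
Qᵀb = (0.7071, 5.0486).
Back-substitute: x_2 = 5.0486/4.3906 = 1.1499.
x_1 = (0.7071 + 1.6499·1.1499)/4.2426 = 0.6138.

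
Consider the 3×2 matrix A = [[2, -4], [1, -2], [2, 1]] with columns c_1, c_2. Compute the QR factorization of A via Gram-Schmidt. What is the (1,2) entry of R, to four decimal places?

r_{12} = -2.6667

c_1 = (2, 1, 2); ‖c_1‖ = 3.0000, so e_1 = (0.6667, 0.3333, 0.6667).
r_{12} = e_1·c_2 = -2.6667.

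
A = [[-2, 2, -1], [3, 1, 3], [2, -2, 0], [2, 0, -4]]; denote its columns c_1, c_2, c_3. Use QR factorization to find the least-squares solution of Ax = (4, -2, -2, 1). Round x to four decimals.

x = (-0.4719, 0.9066, -0.5189)

c_1 = (-2, 3, 2, 2); ‖c_1‖ = 4.5826, so q_1 = (-0.4364, 0.6547, 0.4364, 0.4364).
q_1·c_2 = (-0.4364)·2 + 0.6547·1 + 0.4364·(-2) + 0.4364·0 = -1.0911.
u_2 = c_2 + 1.0911·q_1 = (1.5238, 1.7143, -1.5238, 0.4762).
‖u_2‖ = 2.7946, so q_2 = (0.5453, 0.6134, -0.5453, 0.1704).
q_1·c_3 = (-0.4364)·(-1) + 0.6547·3 + 0.4364·0 + 0.4364·(-4) = 0.6547; q_2·c_3 = 0.5453·(-1) + 0.6134·3 + (-0.5453)·0 + 0.1704·(-4) = 0.6134.
u_3 = c_3 − 0.6547·q_1 − 0.6134·q_2 = (-1.0488, 2.1951, 0.0488, -4.3902).
‖u_3‖ = 5.0195, so q_3 = (-0.2089, 0.4373, 0.0097, -0.8746).
Qᵀb = (-3.4915, 2.2152, -2.6045).
Back-substitute: x_3 = -2.6045/5.0195 = -0.5189.
x_2 = (2.2152 − 0.6134·(-0.5189))/2.7946 = 0.9066.
x_1 = (-3.4915 + 1.0911·0.9066 − 0.6547·(-0.5189))/4.5826 = -0.4719.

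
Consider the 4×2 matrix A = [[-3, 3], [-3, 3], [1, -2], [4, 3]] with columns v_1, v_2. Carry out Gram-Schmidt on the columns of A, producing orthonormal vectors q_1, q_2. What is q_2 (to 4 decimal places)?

v_1 = (-3, -3, 1, 4); ‖v_1‖ = 5.9161, so q_1 = (-0.5071, -0.5071, 0.1690, 0.6761).
q_1·v_2 = (-0.5071)·3 + (-0.5071)·3 + 0.1690·(-2) + 0.6761·3 = -1.3522.
u_2 = v_2 + 1.3522·q_1 = (2.3143, 2.3143, -1.7714, 3.9143).
‖u_2‖ = 5.4011, so q_2 = (0.4285, 0.4285, -0.3280, 0.7247).

q_2 = (0.4285, 0.4285, -0.3280, 0.7247)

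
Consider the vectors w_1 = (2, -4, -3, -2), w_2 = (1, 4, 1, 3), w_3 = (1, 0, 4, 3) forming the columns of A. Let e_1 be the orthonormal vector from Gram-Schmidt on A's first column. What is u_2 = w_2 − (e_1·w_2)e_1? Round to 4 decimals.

u_2 = (2.3939, 1.2121, -1.0909, 1.6061)

e_1 = w_1/‖w_1‖ = (2, -4, -3, -2)/5.7446 = (0.3482, -0.6963, -0.5222, -0.3482).
r_{12} = e_1·w_2 = -4.0038.
u_2 = w_2 + 4.0038·e_1 = (2.3939, 1.2121, -1.0909, 1.6061).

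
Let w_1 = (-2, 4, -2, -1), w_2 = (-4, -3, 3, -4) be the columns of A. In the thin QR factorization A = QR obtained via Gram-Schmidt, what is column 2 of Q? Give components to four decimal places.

w_1 = (-2, 4, -2, -1); ‖w_1‖ = 5.0000, so e_1 = (-0.4000, 0.8000, -0.4000, -0.2000).
e_1·w_2 = (-0.4000)·(-4) + 0.8000·(-3) + (-0.4000)·3 + (-0.2000)·(-4) = -1.2000.
u_2 = w_2 + 1.2000·e_1 = (-4.4800, -2.0400, 2.5200, -4.2400).
‖u_2‖ = 6.9685, so e_2 = (-0.6429, -0.2927, 0.3616, -0.6085).

e_2 = (-0.6429, -0.2927, 0.3616, -0.6085)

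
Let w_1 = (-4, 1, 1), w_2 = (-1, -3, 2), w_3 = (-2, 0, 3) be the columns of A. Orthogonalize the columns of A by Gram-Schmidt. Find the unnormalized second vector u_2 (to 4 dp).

u_2 = (-0.3333, -3.1667, 1.8333)

w_1 = (-4, 1, 1); ‖w_1‖ = 4.2426, so q_1 = (-0.9428, 0.2357, 0.2357).
q_1·w_2 = (-0.9428)·(-1) + 0.2357·(-3) + 0.2357·2 = 0.7071.
u_2 = w_2 − 0.7071·q_1 = (-0.3333, -3.1667, 1.8333).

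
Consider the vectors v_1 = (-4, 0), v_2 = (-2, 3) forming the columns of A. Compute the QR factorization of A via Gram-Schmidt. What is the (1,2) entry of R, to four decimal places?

v_1 = (-4, 0); ‖v_1‖ = 4.0000, so e_1 = (-1.0000, 0.0000).
r_{12} = e_1·v_2 = 2.0000.

r_{12} = 2.0000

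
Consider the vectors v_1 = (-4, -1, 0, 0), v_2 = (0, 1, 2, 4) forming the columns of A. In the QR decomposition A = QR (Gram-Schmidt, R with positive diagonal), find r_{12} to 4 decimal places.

v_1 = (-4, -1, 0, 0); ‖v_1‖ = 4.1231, so q_1 = (-0.9701, -0.2425, 0.0000, 0.0000).
r_{12} = q_1·v_2 = -0.2425.

r_{12} = -0.2425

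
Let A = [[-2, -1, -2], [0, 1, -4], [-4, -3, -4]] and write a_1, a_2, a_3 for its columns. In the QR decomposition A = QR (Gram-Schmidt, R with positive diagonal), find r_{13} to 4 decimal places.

r_{13} = 4.4721

q_1 = a_1/‖a_1‖ = (-2, 0, -4)/4.4721 = (-0.4472, 0.0000, -0.8944).
r_{13} = q_1·a_3 = 4.4721.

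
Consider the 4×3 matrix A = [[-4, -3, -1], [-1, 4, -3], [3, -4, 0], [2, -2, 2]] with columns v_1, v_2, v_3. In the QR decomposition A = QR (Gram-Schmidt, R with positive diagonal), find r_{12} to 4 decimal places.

r_{12} = -1.4606

v_1 = (-4, -1, 3, 2); ‖v_1‖ = 5.4772, so q_1 = (-0.7303, -0.1826, 0.5477, 0.3651).
r_{12} = q_1·v_2 = -1.4606.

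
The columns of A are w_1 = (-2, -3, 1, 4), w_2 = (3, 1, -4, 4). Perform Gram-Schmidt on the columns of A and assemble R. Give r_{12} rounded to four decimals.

r_{12} = 0.5477

e_1 = w_1/‖w_1‖ = (-2, -3, 1, 4)/5.4772 = (-0.3651, -0.5477, 0.1826, 0.7303).
r_{12} = e_1·w_2 = 0.5477.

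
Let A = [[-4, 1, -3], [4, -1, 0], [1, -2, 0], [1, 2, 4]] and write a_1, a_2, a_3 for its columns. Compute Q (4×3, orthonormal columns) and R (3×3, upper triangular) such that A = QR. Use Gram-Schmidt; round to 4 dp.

q_1 = a_1/‖a_1‖ = (-4, 4, 1, 1)/5.8310 = (-0.6860, 0.6860, 0.1715, 0.1715).
r_{12} = q_1·a_2 = -1.3720.
u_2 = a_2 + 1.3720·q_1 = (0.0588, -0.0588, -1.7647, 2.2353).
‖u_2‖ = 2.8491, so q_2 = (0.0206, -0.0206, -0.6194, 0.7845).
r_{13} = q_1·a_3 = 2.7440; r_{23} = q_2·a_3 = 3.0763.
u_3 = a_3 − 2.7440·q_1 − 3.0763·q_2 = (-1.1812, -1.8188, 1.4348, 1.1159).
‖u_3‖ = 2.8297, so q_3 = (-0.4174, -0.6428, 0.5070, 0.3944).

Q = [[-0.6860, 0.0206, -0.4174], [0.6860, -0.0206, -0.6428], [0.1715, -0.6194, 0.5070], [0.1715, 0.7845, 0.3944]], R = [[5.8310, -1.3720, 2.7440], [0.0000, 2.8491, 3.0763], [0.0000, 0.0000, 2.8297]]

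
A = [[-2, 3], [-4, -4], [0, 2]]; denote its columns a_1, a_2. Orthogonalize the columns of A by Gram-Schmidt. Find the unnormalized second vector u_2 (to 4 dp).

u_2 = (4.0000, -2.0000, 2.0000)

q_1 = a_1/‖a_1‖ = (-2, -4, 0)/4.4721 = (-0.4472, -0.8944, 0.0000).
r_{12} = q_1·a_2 = 2.2361.
u_2 = a_2 − 2.2361·q_1 = (4.0000, -2.0000, 2.0000).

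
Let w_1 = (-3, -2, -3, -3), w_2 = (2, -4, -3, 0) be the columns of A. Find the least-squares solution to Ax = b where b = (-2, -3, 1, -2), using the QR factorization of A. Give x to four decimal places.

x = (0.4884, -0.0129)

w_1 = (-3, -2, -3, -3); ‖w_1‖ = 5.5678, so e_1 = (-0.5388, -0.3592, -0.5388, -0.5388).
e_1·w_2 = (-0.5388)·2 + (-0.3592)·(-4) + (-0.5388)·(-3) + (-0.5388)·0 = 1.9757.
u_2 = w_2 − 1.9757·e_1 = (3.0645, -3.2903, -1.9355, 1.0645).
‖u_2‖ = 5.0097, so e_2 = (0.6117, -0.6568, -0.3863, 0.2125).
Qᵀb = (2.6941, -0.0644).
Back-substitute: x_2 = -0.0644/5.0097 = -0.0129.
x_1 = (2.6941 − 1.9757·(-0.0129))/5.5678 = 0.4884.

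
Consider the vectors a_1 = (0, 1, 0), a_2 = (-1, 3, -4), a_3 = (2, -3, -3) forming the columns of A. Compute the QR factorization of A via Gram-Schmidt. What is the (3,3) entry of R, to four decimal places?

r_{33} = 2.6679

a_1 = (0, 1, 0); ‖a_1‖ = 1.0000, so e_1 = (0.0000, 1.0000, 0.0000).
e_1·a_2 = 0.0000·(-1) + 1.0000·3 + 0.0000·(-4) = 3.0000.
u_2 = a_2 − 3.0000·e_1 = (-1.0000, 0.0000, -4.0000).
‖u_2‖ = 4.1231, so e_2 = (-0.2425, 0.0000, -0.9701).
e_1·a_3 = 0.0000·2 + 1.0000·(-3) + 0.0000·(-3) = -3.0000; e_2·a_3 = (-0.2425)·2 + 0.0000·(-3) + (-0.9701)·(-3) = 2.4254.
u_3 = a_3 + 3.0000·e_1 − 2.4254·e_2 = (2.5882, 0.0000, -0.6471).
r_{33} = ‖u_3‖ = 2.6679.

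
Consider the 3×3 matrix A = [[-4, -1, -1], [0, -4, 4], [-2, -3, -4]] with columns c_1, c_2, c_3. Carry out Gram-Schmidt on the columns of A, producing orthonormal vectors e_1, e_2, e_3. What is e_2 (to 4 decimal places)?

e_1 = c_1/‖c_1‖ = (-4, 0, -2)/4.4721 = (-0.8944, 0.0000, -0.4472).
r_{12} = e_1·c_2 = 2.2361.
u_2 = c_2 − 2.2361·e_1 = (1.0000, -4.0000, -2.0000).
‖u_2‖ = 4.5826, so e_2 = (0.2182, -0.8729, -0.4364).

e_2 = (0.2182, -0.8729, -0.4364)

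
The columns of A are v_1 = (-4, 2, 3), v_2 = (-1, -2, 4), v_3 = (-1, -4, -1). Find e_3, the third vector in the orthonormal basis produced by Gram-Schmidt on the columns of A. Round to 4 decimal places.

e_3 = (-0.6492, -0.6029, -0.4637)

v_1 = (-4, 2, 3); ‖v_1‖ = 5.3852, so e_1 = (-0.7428, 0.3714, 0.5571).
e_1·v_2 = (-0.7428)·(-1) + 0.3714·(-2) + 0.5571·4 = 2.2283.
u_2 = v_2 − 2.2283·e_1 = (0.6552, -2.8276, 2.7586).
‖u_2‖ = 4.0043, so e_2 = (0.1636, -0.7061, 0.6889).
e_1·v_3 = (-0.7428)·(-1) + 0.3714·(-4) + 0.5571·(-1) = -1.2999; e_2·v_3 = 0.1636·(-1) + (-0.7061)·(-4) + 0.6889·(-1) = 1.9720.
u_3 = v_3 + 1.2999·e_1 − 1.9720·e_2 = (-2.2882, -2.1247, -1.6344).
‖u_3‖ = 3.5244, so e_3 = (-0.6492, -0.6029, -0.4637).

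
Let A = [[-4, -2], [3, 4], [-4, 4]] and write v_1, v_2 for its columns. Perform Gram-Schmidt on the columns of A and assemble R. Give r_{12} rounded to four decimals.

q_1 = v_1/‖v_1‖ = (-4, 3, -4)/6.4031 = (-0.6247, 0.4685, -0.6247).
r_{12} = q_1·v_2 = 0.6247.

r_{12} = 0.6247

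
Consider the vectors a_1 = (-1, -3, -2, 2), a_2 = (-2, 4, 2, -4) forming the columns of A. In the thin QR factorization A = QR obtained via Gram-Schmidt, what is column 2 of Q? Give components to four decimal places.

a_1 = (-1, -3, -2, 2); ‖a_1‖ = 4.2426, so q_1 = (-0.2357, -0.7071, -0.4714, 0.4714).
q_1·a_2 = (-0.2357)·(-2) + (-0.7071)·4 + (-0.4714)·2 + 0.4714·(-4) = -5.1854.
u_2 = a_2 + 5.1854·q_1 = (-3.2222, 0.3333, -0.4444, -1.5556).
‖u_2‖ = 3.6209, so q_2 = (-0.8899, 0.0921, -0.1227, -0.4296).

q_2 = (-0.8899, 0.0921, -0.1227, -0.4296)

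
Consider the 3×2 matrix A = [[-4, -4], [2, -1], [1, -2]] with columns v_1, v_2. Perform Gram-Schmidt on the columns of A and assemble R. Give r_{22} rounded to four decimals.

v_1 = (-4, 2, 1); ‖v_1‖ = 4.5826, so q_1 = (-0.8729, 0.4364, 0.2182).
q_1·v_2 = (-0.8729)·(-4) + 0.4364·(-1) + 0.2182·(-2) = 2.6186.
u_2 = v_2 − 2.6186·q_1 = (-1.7143, -2.1429, -2.5714).
r_{22} = ‖u_2‖ = 3.7607.

r_{22} = 3.7607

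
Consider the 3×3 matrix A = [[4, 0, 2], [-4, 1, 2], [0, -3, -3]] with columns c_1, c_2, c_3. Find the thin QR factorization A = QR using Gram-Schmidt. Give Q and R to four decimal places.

Q = [[0.7071, 0.1622, 0.6882], [-0.7071, 0.1622, 0.6882], [0.0000, -0.9733, 0.2294]], R = [[5.6569, -0.7071, 0.0000], [0.0000, 3.0822, 3.5689], [0.0000, 0.0000, 2.0647]]

e_1 = c_1/‖c_1‖ = (4, -4, 0)/5.6569 = (0.7071, -0.7071, 0.0000).
r_{12} = e_1·c_2 = -0.7071.
u_2 = c_2 + 0.7071·e_1 = (0.5000, 0.5000, -3.0000).
‖u_2‖ = 3.0822, so e_2 = (0.1622, 0.1622, -0.9733).
r_{13} = e_1·c_3 = 0.0000; r_{23} = e_2·c_3 = 3.5689.
u_3 = c_3 + 0.0000·e_1 − 3.5689·e_2 = (1.4211, 1.4211, 0.4737).
‖u_3‖ = 2.0647, so e_3 = (0.6882, 0.6882, 0.2294).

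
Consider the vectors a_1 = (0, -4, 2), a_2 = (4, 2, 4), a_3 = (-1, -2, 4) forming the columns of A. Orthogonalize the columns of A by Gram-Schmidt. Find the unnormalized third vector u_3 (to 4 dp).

a_1 = (0, -4, 2); ‖a_1‖ = 4.4721, so e_1 = (0.0000, -0.8944, 0.4472).
e_1·a_2 = 0.0000·4 + (-0.8944)·2 + 0.4472·4 = 0.0000.
u_2 = a_2 + 0.0000·e_1 = (4.0000, 2.0000, 4.0000).
‖u_2‖ = 6.0000, so e_2 = (0.6667, 0.3333, 0.6667).
e_1·a_3 = 0.0000·(-1) + (-0.8944)·(-2) + 0.4472·4 = 3.5777; e_2·a_3 = 0.6667·(-1) + 0.3333·(-2) + 0.6667·4 = 1.3333.
u_3 = a_3 − 3.5777·e_1 − 1.3333·e_2 = (-1.8889, 0.7556, 1.5111).

u_3 = (-1.8889, 0.7556, 1.5111)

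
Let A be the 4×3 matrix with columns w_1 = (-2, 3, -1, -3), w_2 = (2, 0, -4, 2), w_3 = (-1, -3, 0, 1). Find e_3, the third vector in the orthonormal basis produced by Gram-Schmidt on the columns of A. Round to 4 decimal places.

w_1 = (-2, 3, -1, -3); ‖w_1‖ = 4.7958, so e_1 = (-0.4170, 0.6255, -0.2085, -0.6255).
e_1·w_2 = (-0.4170)·2 + 0.6255·0 + (-0.2085)·(-4) + (-0.6255)·2 = -1.2511.
u_2 = w_2 + 1.2511·e_1 = (1.4783, 0.7826, -4.2609, 1.2174).
‖u_2‖ = 4.7365, so e_2 = (0.3121, 0.1652, -0.8996, 0.2570).
e_1·w_3 = (-0.4170)·(-1) + 0.6255·(-3) + (-0.2085)·0 + (-0.6255)·1 = -2.0851; e_2·w_3 = 0.3121·(-1) + 0.1652·(-3) + (-0.8996)·0 + 0.2570·1 = -0.5508.
u_3 = w_3 + 2.0851·e_1 + 0.5508·e_2 = (-1.6977, -1.6047, -0.9302, -0.1628).
‖u_3‖ = 2.5197, so e_3 = (-0.6738, -0.6368, -0.3692, -0.0646).

e_3 = (-0.6738, -0.6368, -0.3692, -0.0646)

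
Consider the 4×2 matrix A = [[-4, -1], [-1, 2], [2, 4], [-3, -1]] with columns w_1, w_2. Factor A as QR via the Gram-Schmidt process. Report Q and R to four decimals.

Q = [[-0.7303, 0.1813], [-0.1826, 0.6015], [0.3651, 0.7745], [-0.5477, 0.0742]], R = [[5.4772, 2.3735], [0.0000, 4.0456]]

w_1 = (-4, -1, 2, -3); ‖w_1‖ = 5.4772, so e_1 = (-0.7303, -0.1826, 0.3651, -0.5477).
e_1·w_2 = (-0.7303)·(-1) + (-0.1826)·2 + 0.3651·4 + (-0.5477)·(-1) = 2.3735.
u_2 = w_2 − 2.3735·e_1 = (0.7333, 2.4333, 3.1333, 0.3000).
‖u_2‖ = 4.0456, so e_2 = (0.1813, 0.6015, 0.7745, 0.0742).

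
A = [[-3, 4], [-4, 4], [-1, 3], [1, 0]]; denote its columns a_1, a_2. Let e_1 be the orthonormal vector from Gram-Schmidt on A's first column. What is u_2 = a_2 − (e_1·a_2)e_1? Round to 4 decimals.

e_1 = a_1/‖a_1‖ = (-3, -4, -1, 1)/5.1962 = (-0.5774, -0.7698, -0.1925, 0.1925).
r_{12} = e_1·a_2 = -5.9660.
u_2 = a_2 + 5.9660·e_1 = (0.5556, -0.5926, 1.8519, 1.1481).

u_2 = (0.5556, -0.5926, 1.8519, 1.1481)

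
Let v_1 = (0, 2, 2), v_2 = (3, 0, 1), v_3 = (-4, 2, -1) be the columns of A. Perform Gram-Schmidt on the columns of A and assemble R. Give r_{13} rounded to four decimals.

q_1 = v_1/‖v_1‖ = (0, 2, 2)/2.8284 = (0.0000, 0.7071, 0.7071).
r_{13} = q_1·v_3 = 0.7071.

r_{13} = 0.7071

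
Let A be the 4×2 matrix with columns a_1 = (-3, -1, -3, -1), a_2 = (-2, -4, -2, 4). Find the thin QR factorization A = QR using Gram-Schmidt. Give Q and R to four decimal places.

Q = [[-0.6708, -0.0349], [-0.2236, -0.5937], [-0.6708, -0.0349], [-0.2236, 0.8032]], R = [[4.4721, 2.6833], [0.0000, 5.7271]]

a_1 = (-3, -1, -3, -1); ‖a_1‖ = 4.4721, so q_1 = (-0.6708, -0.2236, -0.6708, -0.2236).
q_1·a_2 = (-0.6708)·(-2) + (-0.2236)·(-4) + (-0.6708)·(-2) + (-0.2236)·4 = 2.6833.
u_2 = a_2 − 2.6833·q_1 = (-0.2000, -3.4000, -0.2000, 4.6000).
‖u_2‖ = 5.7271, so q_2 = (-0.0349, -0.5937, -0.0349, 0.8032).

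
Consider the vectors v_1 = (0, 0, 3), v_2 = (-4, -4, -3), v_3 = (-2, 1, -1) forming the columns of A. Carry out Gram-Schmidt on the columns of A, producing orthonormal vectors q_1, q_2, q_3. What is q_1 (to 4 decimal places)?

q_1 = v_1/‖v_1‖ = (0, 0, 3)/3.0000 = (0.0000, 0.0000, 1.0000).

q_1 = (0.0000, 0.0000, 1.0000)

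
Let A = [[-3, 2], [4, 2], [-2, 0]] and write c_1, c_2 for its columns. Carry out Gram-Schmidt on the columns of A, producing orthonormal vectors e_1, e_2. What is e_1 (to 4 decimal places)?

e_1 = (-0.5571, 0.7428, -0.3714)

c_1 = (-3, 4, -2); ‖c_1‖ = 5.3852, so e_1 = (-0.5571, 0.7428, -0.3714).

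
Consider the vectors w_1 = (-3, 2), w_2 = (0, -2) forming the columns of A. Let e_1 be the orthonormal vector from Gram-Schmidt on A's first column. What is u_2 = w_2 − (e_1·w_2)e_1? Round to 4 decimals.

w_1 = (-3, 2); ‖w_1‖ = 3.6056, so e_1 = (-0.8321, 0.5547).
e_1·w_2 = (-0.8321)·0 + 0.5547·(-2) = -1.1094.
u_2 = w_2 + 1.1094·e_1 = (-0.9231, -1.3846).

u_2 = (-0.9231, -1.3846)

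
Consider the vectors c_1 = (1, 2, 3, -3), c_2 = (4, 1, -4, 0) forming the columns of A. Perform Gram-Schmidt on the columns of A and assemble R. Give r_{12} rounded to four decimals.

r_{12} = -1.2511

q_1 = c_1/‖c_1‖ = (1, 2, 3, -3)/4.7958 = (0.2085, 0.4170, 0.6255, -0.6255).
r_{12} = q_1·c_2 = -1.2511.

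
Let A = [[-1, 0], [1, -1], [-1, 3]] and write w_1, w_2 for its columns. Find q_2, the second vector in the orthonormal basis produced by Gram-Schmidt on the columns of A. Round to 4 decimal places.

w_1 = (-1, 1, -1); ‖w_1‖ = 1.7321, so q_1 = (-0.5774, 0.5774, -0.5774).
q_1·w_2 = (-0.5774)·0 + 0.5774·(-1) + (-0.5774)·3 = -2.3094.
u_2 = w_2 + 2.3094·q_1 = (-1.3333, 0.3333, 1.6667).
‖u_2‖ = 2.1602, so q_2 = (-0.6172, 0.1543, 0.7715).

q_2 = (-0.6172, 0.1543, 0.7715)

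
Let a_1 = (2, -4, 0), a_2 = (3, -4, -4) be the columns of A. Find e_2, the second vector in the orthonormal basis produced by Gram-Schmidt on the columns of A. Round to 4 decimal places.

a_1 = (2, -4, 0); ‖a_1‖ = 4.4721, so e_1 = (0.4472, -0.8944, 0.0000).
e_1·a_2 = 0.4472·3 + (-0.8944)·(-4) + 0.0000·(-4) = 4.9193.
u_2 = a_2 − 4.9193·e_1 = (0.8000, 0.4000, -4.0000).
‖u_2‖ = 4.0988, so e_2 = (0.1952, 0.0976, -0.9759).

e_2 = (0.1952, 0.0976, -0.9759)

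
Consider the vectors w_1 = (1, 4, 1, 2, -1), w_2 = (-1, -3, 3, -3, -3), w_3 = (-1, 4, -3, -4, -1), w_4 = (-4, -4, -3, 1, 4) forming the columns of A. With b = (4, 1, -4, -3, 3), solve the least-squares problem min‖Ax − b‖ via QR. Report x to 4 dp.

w_1 = (1, 4, 1, 2, -1); ‖w_1‖ = 4.7958, so q_1 = (0.2085, 0.8341, 0.2085, 0.4170, -0.2085).
q_1·w_2 = 0.2085·(-1) + 0.8341·(-3) + 0.2085·3 + 0.4170·(-3) + (-0.2085)·(-3) = -2.7107.
u_2 = w_2 + 2.7107·q_1 = (-0.4348, -0.7391, 3.5652, -1.8696, -3.5652).
‖u_2‖ = 5.4454, so q_2 = (-0.0798, -0.1357, 0.6547, -0.3433, -0.6547).
q_1·w_3 = 0.2085·(-1) + 0.8341·4 + 0.2085·(-3) + 0.4170·(-4) + (-0.2085)·(-1) = 1.0426; q_2·w_3 = (-0.0798)·(-1) + (-0.1357)·4 + 0.6547·(-3) + (-0.3433)·(-4) + (-0.6547)·(-1) = -0.3992.
u_3 = w_3 − 1.0426·q_1 + 0.3992·q_2 = (-1.2493, 3.0762, -2.9560, -4.5718, -1.0440).
‖u_3‖ = 6.4617, so q_3 = (-0.1933, 0.4761, -0.4575, -0.7075, -0.1616).
q_1·w_4 = 0.2085·(-4) + 0.8341·(-4) + 0.2085·(-3) + 0.4170·1 + (-0.2085)·4 = -5.2129; q_2·w_4 = (-0.0798)·(-4) + (-0.1357)·(-4) + 0.6547·(-3) + (-0.3433)·1 + (-0.6547)·4 = -4.0641; q_3·w_4 = (-0.1933)·(-4) + 0.4761·(-4) + (-0.4575)·(-3) + (-0.7075)·1 + (-0.1616)·4 = -1.1124.
u_4 = w_4 + 5.2129·q_1 + 4.0641·q_2 + 1.1124·q_3 = (-3.4526, 0.3257, 0.2389, 0.9916, 0.0725).
‖u_4‖ = 3.6155, so q_4 = (-0.9549, 0.0901, 0.0661, 0.2743, 0.0200).
Qᵀb = (-1.0426, -4.0082, 3.1705, -4.7566).
Back-substitute: x_4 = -4.7566/3.6155 = -1.3156.
x_3 = (3.1705 + 1.1124·(-1.3156))/6.4617 = 0.2642.
x_2 = (-4.0082 + 0.3992·0.2642 + 4.0641·(-1.3156))/5.4454 = -1.6986.
x_1 = (-1.0426 + 2.7107·(-1.6986) − 1.0426·0.2642 + 5.2129·(-1.3156))/4.7958 = -2.6649.

x = (-2.6649, -1.6986, 0.2642, -1.3156)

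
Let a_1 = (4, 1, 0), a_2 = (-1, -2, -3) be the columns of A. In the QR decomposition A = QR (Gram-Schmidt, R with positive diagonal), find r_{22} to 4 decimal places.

a_1 = (4, 1, 0); ‖a_1‖ = 4.1231, so q_1 = (0.9701, 0.2425, 0.0000).
q_1·a_2 = 0.9701·(-1) + 0.2425·(-2) + 0.0000·(-3) = -1.4552.
u_2 = a_2 + 1.4552·q_1 = (0.4118, -1.6471, -3.0000).
r_{22} = ‖u_2‖ = 3.4471.

r_{22} = 3.4471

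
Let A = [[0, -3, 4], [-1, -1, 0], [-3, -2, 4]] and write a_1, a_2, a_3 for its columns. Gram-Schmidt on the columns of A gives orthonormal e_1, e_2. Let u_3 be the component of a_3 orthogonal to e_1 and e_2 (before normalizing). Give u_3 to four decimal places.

u_3 = (0.1758, -1.5824, 0.5275)

e_1 = a_1/‖a_1‖ = (0, -1, -3)/3.1623 = (0.0000, -0.3162, -0.9487).
r_{12} = e_1·a_2 = 2.2136.
u_2 = a_2 − 2.2136·e_1 = (-3.0000, -0.3000, 0.1000).
‖u_2‖ = 3.0166, so e_2 = (-0.9945, -0.0994, 0.0331).
r_{13} = e_1·a_3 = -3.7947; r_{23} = e_2·a_3 = -3.8454.
u_3 = a_3 + 3.7947·e_1 + 3.8454·e_2 = (0.1758, -1.5824, 0.5275).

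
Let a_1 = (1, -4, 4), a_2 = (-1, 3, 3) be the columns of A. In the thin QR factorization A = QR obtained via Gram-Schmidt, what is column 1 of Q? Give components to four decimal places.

q_1 = (0.1741, -0.6963, 0.6963)

q_1 = a_1/‖a_1‖ = (1, -4, 4)/5.7446 = (0.1741, -0.6963, 0.6963).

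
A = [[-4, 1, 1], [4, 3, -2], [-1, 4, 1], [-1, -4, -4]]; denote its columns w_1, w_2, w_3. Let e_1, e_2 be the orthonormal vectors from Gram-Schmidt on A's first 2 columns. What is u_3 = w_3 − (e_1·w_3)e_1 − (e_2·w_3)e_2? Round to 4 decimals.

w_1 = (-4, 4, -1, -1); ‖w_1‖ = 5.8310, so e_1 = (-0.6860, 0.6860, -0.1715, -0.1715).
e_1·w_2 = (-0.6860)·1 + 0.6860·3 + (-0.1715)·4 + (-0.1715)·(-4) = 1.3720.
u_2 = w_2 − 1.3720·e_1 = (1.9412, 2.0588, 4.2353, -3.7647).
‖u_2‖ = 6.3338, so e_2 = (0.3065, 0.3251, 0.6687, -0.5944).
e_1·w_3 = (-0.6860)·1 + 0.6860·(-2) + (-0.1715)·1 + (-0.1715)·(-4) = -1.5435; e_2·w_3 = 0.3065·1 + 0.3251·(-2) + 0.6687·1 + (-0.5944)·(-4) = 2.7026.
u_3 = w_3 + 1.5435·e_1 − 2.7026·e_2 = (-0.8871, -1.8196, -1.0718, -2.6584).

u_3 = (-0.8871, -1.8196, -1.0718, -2.6584)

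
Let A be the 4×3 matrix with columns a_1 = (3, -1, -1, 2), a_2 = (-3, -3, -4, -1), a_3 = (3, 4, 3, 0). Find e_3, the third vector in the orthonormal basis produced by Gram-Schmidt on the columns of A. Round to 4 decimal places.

e_3 = (0.3030, 0.6168, -0.5807, -0.4365)

e_1 = a_1/‖a_1‖ = (3, -1, -1, 2)/3.8730 = (0.7746, -0.2582, -0.2582, 0.5164).
r_{12} = e_1·a_2 = -1.0328.
u_2 = a_2 + 1.0328·e_1 = (-2.2000, -3.2667, -4.2667, -0.4667).
‖u_2‖ = 5.8252, so e_2 = (-0.3777, -0.5608, -0.7324, -0.0801).
r_{13} = e_1·a_3 = 0.5164; r_{23} = e_2·a_3 = -5.5735.
u_3 = a_3 − 0.5164·e_1 + 5.5735·e_2 = (0.4951, 1.0079, -0.9489, -0.7132).
‖u_3‖ = 1.6340, so e_3 = (0.3030, 0.6168, -0.5807, -0.4365).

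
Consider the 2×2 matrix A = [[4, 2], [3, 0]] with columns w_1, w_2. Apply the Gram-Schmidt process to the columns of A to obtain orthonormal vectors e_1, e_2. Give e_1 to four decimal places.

e_1 = (0.8000, 0.6000)

e_1 = w_1/‖w_1‖ = (4, 3)/5.0000 = (0.8000, 0.6000).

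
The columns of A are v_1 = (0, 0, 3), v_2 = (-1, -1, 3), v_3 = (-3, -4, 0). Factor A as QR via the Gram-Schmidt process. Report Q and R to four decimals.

v_1 = (0, 0, 3); ‖v_1‖ = 3.0000, so q_1 = (0.0000, 0.0000, 1.0000).
q_1·v_2 = 0.0000·(-1) + 0.0000·(-1) + 1.0000·3 = 3.0000.
u_2 = v_2 − 3.0000·q_1 = (-1.0000, -1.0000, 0.0000).
‖u_2‖ = 1.4142, so q_2 = (-0.7071, -0.7071, 0.0000).
q_1·v_3 = 0.0000·(-3) + 0.0000·(-4) + 1.0000·0 = 0.0000; q_2·v_3 = (-0.7071)·(-3) + (-0.7071)·(-4) + 0.0000·0 = 4.9497.
u_3 = v_3 + 0.0000·q_1 − 4.9497·q_2 = (0.5000, -0.5000, 0.0000).
‖u_3‖ = 0.7071, so q_3 = (0.7071, -0.7071, 0.0000).

Q = [[0.0000, -0.7071, 0.7071], [0.0000, -0.7071, -0.7071], [1.0000, 0.0000, 0.0000]], R = [[3.0000, 3.0000, 0.0000], [0.0000, 1.4142, 4.9497], [0.0000, 0.0000, 0.7071]]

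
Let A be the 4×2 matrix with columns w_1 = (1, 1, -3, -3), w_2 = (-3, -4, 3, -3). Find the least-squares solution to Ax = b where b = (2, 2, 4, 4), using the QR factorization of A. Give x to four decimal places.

w_1 = (1, 1, -3, -3); ‖w_1‖ = 4.4721, so e_1 = (0.2236, 0.2236, -0.6708, -0.6708).
e_1·w_2 = 0.2236·(-3) + 0.2236·(-4) + (-0.6708)·3 + (-0.6708)·(-3) = -1.5652.
u_2 = w_2 + 1.5652·e_1 = (-2.6500, -3.6500, 1.9500, -4.0500).
‖u_2‖ = 6.3679, so e_2 = (-0.4162, -0.5732, 0.3062, -0.6360).
Qᵀb = (-4.4721, -3.2978).
Back-substitute: x_2 = -3.2978/6.3679 = -0.5179.
x_1 = (-4.4721 + 1.5652·(-0.5179))/4.4721 = -1.1813.

x = (-1.1813, -0.5179)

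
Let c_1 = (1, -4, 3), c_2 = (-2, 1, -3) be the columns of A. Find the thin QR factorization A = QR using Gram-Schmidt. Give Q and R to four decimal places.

Q = [[0.1961, -0.6155], [-0.7845, -0.5656], [0.5883, -0.5489]], R = [[5.0990, -2.9417], [0.0000, 2.3122]]

c_1 = (1, -4, 3); ‖c_1‖ = 5.0990, so e_1 = (0.1961, -0.7845, 0.5883).
e_1·c_2 = 0.1961·(-2) + (-0.7845)·1 + 0.5883·(-3) = -2.9417.
u_2 = c_2 + 2.9417·e_1 = (-1.4231, -1.3077, -1.2692).
‖u_2‖ = 2.3122, so e_2 = (-0.6155, -0.5656, -0.5489).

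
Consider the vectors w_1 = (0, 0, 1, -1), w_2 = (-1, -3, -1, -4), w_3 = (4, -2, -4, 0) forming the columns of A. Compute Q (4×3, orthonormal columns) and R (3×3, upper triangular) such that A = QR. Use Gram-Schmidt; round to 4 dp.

w_1 = (0, 0, 1, -1); ‖w_1‖ = 1.4142, so e_1 = (0.0000, 0.0000, 0.7071, -0.7071).
e_1·w_2 = 0.0000·(-1) + 0.0000·(-3) + 0.7071·(-1) + (-0.7071)·(-4) = 2.1213.
u_2 = w_2 − 2.1213·e_1 = (-1.0000, -3.0000, -2.5000, -2.5000).
‖u_2‖ = 4.7434, so e_2 = (-0.2108, -0.6325, -0.5270, -0.5270).
e_1·w_3 = 0.0000·4 + 0.0000·(-2) + 0.7071·(-4) + (-0.7071)·0 = -2.8284; e_2·w_3 = (-0.2108)·4 + (-0.6325)·(-2) + (-0.5270)·(-4) + (-0.5270)·0 = 2.5298.
u_3 = w_3 + 2.8284·e_1 − 2.5298·e_2 = (4.5333, -0.4000, -0.6667, -0.6667).
‖u_3‖ = 4.6476, so e_3 = (0.9754, -0.0861, -0.1434, -0.1434).

Q = [[0.0000, -0.2108, 0.9754], [0.0000, -0.6325, -0.0861], [0.7071, -0.5270, -0.1434], [-0.7071, -0.5270, -0.1434]], R = [[1.4142, 2.1213, -2.8284], [0.0000, 4.7434, 2.5298], [0.0000, 0.0000, 4.6476]]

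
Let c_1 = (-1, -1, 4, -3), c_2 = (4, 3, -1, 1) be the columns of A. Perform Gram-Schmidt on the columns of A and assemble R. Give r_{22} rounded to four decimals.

r_{22} = 4.4431

c_1 = (-1, -1, 4, -3); ‖c_1‖ = 5.1962, so e_1 = (-0.1925, -0.1925, 0.7698, -0.5774).
e_1·c_2 = (-0.1925)·4 + (-0.1925)·3 + 0.7698·(-1) + (-0.5774)·1 = -2.6943.
u_2 = c_2 + 2.6943·e_1 = (3.4815, 2.4815, 1.0741, -0.5556).
r_{22} = ‖u_2‖ = 4.4431.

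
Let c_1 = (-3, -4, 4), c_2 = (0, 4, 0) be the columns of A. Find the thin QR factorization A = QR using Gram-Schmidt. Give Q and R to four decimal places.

c_1 = (-3, -4, 4); ‖c_1‖ = 6.4031, so q_1 = (-0.4685, -0.6247, 0.6247).
q_1·c_2 = (-0.4685)·0 + (-0.6247)·4 + 0.6247·0 = -2.4988.
u_2 = c_2 + 2.4988·q_1 = (-1.1707, 2.4390, 1.5610).
‖u_2‖ = 3.1235, so q_2 = (-0.3748, 0.7809, 0.4998).

Q = [[-0.4685, -0.3748], [-0.6247, 0.7809], [0.6247, 0.4998]], R = [[6.4031, -2.4988], [0.0000, 3.1235]]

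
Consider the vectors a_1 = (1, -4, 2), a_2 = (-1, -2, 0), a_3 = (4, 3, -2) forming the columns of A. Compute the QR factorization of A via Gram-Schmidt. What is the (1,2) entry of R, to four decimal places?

a_1 = (1, -4, 2); ‖a_1‖ = 4.5826, so q_1 = (0.2182, -0.8729, 0.4364).
r_{12} = q_1·a_2 = 1.5275.

r_{12} = 1.5275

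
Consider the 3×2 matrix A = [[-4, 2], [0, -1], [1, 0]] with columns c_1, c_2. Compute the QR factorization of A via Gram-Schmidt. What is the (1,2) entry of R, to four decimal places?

e_1 = c_1/‖c_1‖ = (-4, 0, 1)/4.1231 = (-0.9701, 0.0000, 0.2425).
r_{12} = e_1·c_2 = -1.9403.

r_{12} = -1.9403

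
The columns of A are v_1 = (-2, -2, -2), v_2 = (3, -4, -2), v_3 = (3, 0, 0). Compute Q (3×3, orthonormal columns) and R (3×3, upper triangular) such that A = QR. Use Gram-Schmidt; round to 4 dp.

Q = [[-0.5774, 0.7845, 0.2265], [-0.5774, -0.5883, 0.5661], [-0.5774, -0.1961, -0.7926]], R = [[3.4641, 1.7321, -1.7321], [0.0000, 5.0990, 2.3534], [0.0000, 0.0000, 0.6794]]

v_1 = (-2, -2, -2); ‖v_1‖ = 3.4641, so e_1 = (-0.5774, -0.5774, -0.5774).
e_1·v_2 = (-0.5774)·3 + (-0.5774)·(-4) + (-0.5774)·(-2) = 1.7321.
u_2 = v_2 − 1.7321·e_1 = (4.0000, -3.0000, -1.0000).
‖u_2‖ = 5.0990, so e_2 = (0.7845, -0.5883, -0.1961).
e_1·v_3 = (-0.5774)·3 + (-0.5774)·0 + (-0.5774)·0 = -1.7321; e_2·v_3 = 0.7845·3 + (-0.5883)·0 + (-0.1961)·0 = 2.3534.
u_3 = v_3 + 1.7321·e_1 − 2.3534·e_2 = (0.1538, 0.3846, -0.5385).
‖u_3‖ = 0.6794, so e_3 = (0.2265, 0.5661, -0.7926).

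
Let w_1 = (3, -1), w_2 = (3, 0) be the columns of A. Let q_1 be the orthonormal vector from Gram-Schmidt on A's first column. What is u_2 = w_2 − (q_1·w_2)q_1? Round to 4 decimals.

u_2 = (0.3000, 0.9000)

w_1 = (3, -1); ‖w_1‖ = 3.1623, so q_1 = (0.9487, -0.3162).
q_1·w_2 = 0.9487·3 + (-0.3162)·0 = 2.8460.
u_2 = w_2 − 2.8460·q_1 = (0.3000, 0.9000).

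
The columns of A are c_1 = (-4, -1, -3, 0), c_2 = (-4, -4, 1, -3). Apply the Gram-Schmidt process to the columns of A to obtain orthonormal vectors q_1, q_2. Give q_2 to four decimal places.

q_2 = (-0.2491, -0.6021, 0.5329, -0.5398)

q_1 = c_1/‖c_1‖ = (-4, -1, -3, 0)/5.0990 = (-0.7845, -0.1961, -0.5883, 0.0000).
r_{12} = q_1·c_2 = 3.3340.
u_2 = c_2 − 3.3340·q_1 = (-1.3846, -3.3462, 2.9615, -3.0000).
‖u_2‖ = 5.5574, so q_2 = (-0.2491, -0.6021, 0.5329, -0.5398).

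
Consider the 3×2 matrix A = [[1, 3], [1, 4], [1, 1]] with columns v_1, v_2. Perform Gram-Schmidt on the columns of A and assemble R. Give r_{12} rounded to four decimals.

r_{12} = 4.6188

v_1 = (1, 1, 1); ‖v_1‖ = 1.7321, so e_1 = (0.5774, 0.5774, 0.5774).
r_{12} = e_1·v_2 = 4.6188.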